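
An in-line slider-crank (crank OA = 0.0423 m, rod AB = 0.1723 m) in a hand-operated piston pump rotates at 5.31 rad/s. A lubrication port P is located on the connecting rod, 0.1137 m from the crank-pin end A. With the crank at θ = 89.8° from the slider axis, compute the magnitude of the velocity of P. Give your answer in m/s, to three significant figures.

0.225

ω = 5.31 rad/s.  Crank-pin speed |V_A| = rω = 0.22461 m/s, perpendicular to OA.
Rod angle: sinφ = −(r/L) sinθ ⇒ φ = -14.211°; ω_rod = −rω cosθ/√(L²−r²sin²θ) = -0.0046941 rad/s.
V_P = V_A + ω_rod × AP, with AP = 0.1137 m along the rod.
Components: V_Px = −rω sinθ − a·ω_rod·sinφ = -0.22474 m/s;  V_Py = rω cosθ + a·ω_rod·cosφ = +0.00026666 m/s.
|V_P| = √(V_Px² + V_Py²) = 0.22474 m/s.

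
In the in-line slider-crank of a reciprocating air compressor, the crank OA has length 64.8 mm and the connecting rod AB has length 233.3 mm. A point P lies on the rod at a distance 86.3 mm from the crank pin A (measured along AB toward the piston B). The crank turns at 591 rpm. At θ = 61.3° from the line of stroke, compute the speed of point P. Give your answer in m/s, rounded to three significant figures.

3.89

ω = 61.89 rad/s.  Crank-pin speed |V_A| = rω = 4.0104 m/s, perpendicular to OA.
Rod angle: sinφ = −(r/L) sinθ ⇒ φ = -14.101°; ω_rod = −rω cosθ/√(L²−r²sin²θ) = -8.5115 rad/s.
V_P = V_A + ω_rod × AP, with AP = 0.0863 m along the rod.
Components: V_Px = −rω sinθ − a·ω_rod·sinφ = -3.6967 m/s;  V_Py = rω cosθ + a·ω_rod·cosφ = +1.2135 m/s.
|V_P| = √(V_Px² + V_Py²) = 3.8908 m/s.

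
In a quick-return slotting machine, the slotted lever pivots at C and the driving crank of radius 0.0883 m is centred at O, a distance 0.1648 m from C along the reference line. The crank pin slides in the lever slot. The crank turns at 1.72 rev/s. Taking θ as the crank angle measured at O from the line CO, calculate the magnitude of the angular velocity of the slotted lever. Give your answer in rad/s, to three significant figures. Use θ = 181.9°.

ω = 10.81 rad/s (from 1.72 rev/s).
Crank pin A relative to C: A = (d + r cosθ, r sinθ); lever angle φ = atan2(r sinθ, d + r cosθ).
Differentiating tanφ: φ̇ = rω(d cosθ + r)/(d² + r² + 2dr cosθ).
d² + r² + 2dr cosθ = |CA|² = 0.00586825 m²;  d cosθ + r = -0.076409 m.
|ω_lever| = |0.0883·10.81·-0.076409| / 0.00586825 = 12.425 rad/s.

12.4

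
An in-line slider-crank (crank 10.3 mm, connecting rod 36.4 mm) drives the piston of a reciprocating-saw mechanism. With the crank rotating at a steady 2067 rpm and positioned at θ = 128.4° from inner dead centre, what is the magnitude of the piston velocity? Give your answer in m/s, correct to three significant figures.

1.43

ω = 2π·2067/60 = 216.5 rad/s
For an in-line slider-crank, x = r cosθ + √(L² − r² sin²θ), so v = −rω sinθ·[1 + r cosθ/√(L² − r² sin²θ)].
With r = 0.0103 m, L = 0.0364 m, θ = 128.4°: √(L² − r² sin²θ) = 0.035494 m.
v = −0.0103·216.5·0.78369·[1 + 0.0103·-0.62115/0.035494] = -1.4323 m/s.
|v| = 1.4323 m/s.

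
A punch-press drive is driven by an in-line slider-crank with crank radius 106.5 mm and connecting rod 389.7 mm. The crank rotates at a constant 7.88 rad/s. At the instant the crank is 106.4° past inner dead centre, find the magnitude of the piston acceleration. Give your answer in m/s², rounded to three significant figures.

ω = 7.88 rad/s
x(θ) = r cosθ + √(L² − r² sin²θ); with ω constant, a = ω²·d²x/dθ².
d²x/dθ² = −r cosθ − r²(cos2θ)/√u − r⁴ sin²2θ/(4u^{3/2}),  u = L² − r² sin²θ = 0.141428 m².
Substituting r = 0.1065 m, L = 0.3897 m, θ = 106.4°: d²x/dθ² = +0.055243 m.
a = ω²·d²x/dθ² = (7.88)²·(+0.055243) = +3.4303 m/s²;  |a| = 3.4303 m/s².

3.43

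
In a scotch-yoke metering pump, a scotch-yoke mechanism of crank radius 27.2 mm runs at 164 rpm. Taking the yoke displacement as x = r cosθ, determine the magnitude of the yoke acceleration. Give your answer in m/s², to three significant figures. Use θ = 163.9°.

ω = 17.17 rad/s (from 164 rpm).
x = r cosθ ⇒ ẍ = −rω² cosθ (ω constant).
|a| = rω²|cosθ| = 0.0272·(17.17)²·|cos 163.9°| = 7.7079 m/s².

7.71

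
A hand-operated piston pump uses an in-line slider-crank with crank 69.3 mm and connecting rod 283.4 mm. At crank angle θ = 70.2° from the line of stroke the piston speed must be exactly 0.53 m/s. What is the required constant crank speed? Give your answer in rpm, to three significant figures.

71.5

For an in-line slider-crank, |v_piston| = rω|sinθ|·[1 + r cosθ/√(L² − r² sin²θ)].
With r = 0.0693 m, L = 0.2834 m, θ = 70.2°: the bracketed kinematic factor |dx/dθ| = 0.070753 m.
ω = v/|dx/dθ| = 0.53/0.070753 = 7.4909 rad/s.
N = 60ω/(2π) = 71.533 rpm.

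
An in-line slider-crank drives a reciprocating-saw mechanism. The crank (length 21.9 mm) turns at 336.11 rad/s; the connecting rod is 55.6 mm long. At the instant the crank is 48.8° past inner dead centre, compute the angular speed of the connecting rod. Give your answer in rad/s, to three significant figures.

91.3

ω = 336.1 rad/s
The rod makes angle φ with the slider axis where L sinφ = r sinθ; differentiating, L cosφ·φ̇ = r ω cosθ.
L cosφ = √(L² − r² sin²θ) = 0.053102 m.
|ω_rod| = r ω |cosθ| / √(L² − r² sin²θ) = 0.0219·336.1·0.65869/0.053102 = 91.305 rad/s.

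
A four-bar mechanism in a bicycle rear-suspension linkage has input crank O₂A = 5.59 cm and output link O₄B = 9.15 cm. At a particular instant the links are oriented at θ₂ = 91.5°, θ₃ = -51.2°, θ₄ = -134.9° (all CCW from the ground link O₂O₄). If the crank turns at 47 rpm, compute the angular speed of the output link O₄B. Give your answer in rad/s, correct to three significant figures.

ω₂ = 4.922 rad/s (from 47 rpm).
Differentiating the loop-closure r₂e^{iθ₂}+r₃e^{iθ₃}=r₁+r₄e^{iθ₄} gives r₂ω₂e^{iθ₂}+r₃ω₃e^{iθ₃}=r₄ω₄e^{iθ₄}.
Eliminating the other unknown: ω₄ = r₂ω₂ sin(θ₂−θ₃) / [r₄ sin(θ₄−θ₃)].
Numerator sine = +0.60599; denominator sine = -0.99396.
Result = 0.0559·4.922·(+0.60599) / (0.0915·(-0.99396)) = -1.8332 rad/s; magnitude 1.8332 rad/s.

1.83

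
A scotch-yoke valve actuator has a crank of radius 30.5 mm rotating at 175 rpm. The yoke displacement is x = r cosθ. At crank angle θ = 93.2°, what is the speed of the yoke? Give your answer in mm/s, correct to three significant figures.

ω = 18.33 rad/s (from 175 rpm).
x = r cosθ ⇒ ẋ = −rω sinθ.
|v| = rω|sinθ| = 0.0305·18.33·|sin 93.2°| = 0.55807 m/s = 558.07 mm/s.

558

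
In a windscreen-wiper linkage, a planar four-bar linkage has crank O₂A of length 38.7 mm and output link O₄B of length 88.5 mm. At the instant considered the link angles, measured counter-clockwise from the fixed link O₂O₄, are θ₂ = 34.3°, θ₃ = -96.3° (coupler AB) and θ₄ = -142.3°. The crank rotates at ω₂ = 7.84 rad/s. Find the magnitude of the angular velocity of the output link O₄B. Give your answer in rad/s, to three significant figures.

3.62

ω₂ = 7.84 rad/s
Differentiating the loop-closure r₂e^{iθ₂}+r₃e^{iθ₃}=r₁+r₄e^{iθ₄} gives r₂ω₂e^{iθ₂}+r₃ω₃e^{iθ₃}=r₄ω₄e^{iθ₄}.
Eliminating the other unknown: ω₄ = r₂ω₂ sin(θ₂−θ₃) / [r₄ sin(θ₄−θ₃)].
Numerator sine = +0.75927; denominator sine = -0.71934.
Result = 0.0387·7.84·(+0.75927) / (0.0885·(-0.71934)) = -3.6187 rad/s; magnitude 3.6187 rad/s.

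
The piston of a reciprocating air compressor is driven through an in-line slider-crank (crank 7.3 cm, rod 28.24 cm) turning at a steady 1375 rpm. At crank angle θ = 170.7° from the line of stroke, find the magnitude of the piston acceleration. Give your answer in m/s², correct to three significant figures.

1120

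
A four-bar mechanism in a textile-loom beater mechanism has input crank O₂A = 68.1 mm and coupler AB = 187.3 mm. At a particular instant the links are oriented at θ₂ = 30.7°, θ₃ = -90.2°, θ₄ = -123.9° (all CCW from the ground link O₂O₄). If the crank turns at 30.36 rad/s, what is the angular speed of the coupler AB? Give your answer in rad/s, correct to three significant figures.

8.53

ω₂ = 30.36 rad/s
Differentiating the loop-closure r₂e^{iθ₂}+r₃e^{iθ₃}=r₁+r₄e^{iθ₄} gives r₂ω₂e^{iθ₂}+r₃ω₃e^{iθ₃}=r₄ω₄e^{iθ₄}.
Eliminating the other unknown: ω₃ = r₂ω₂ sin(θ₄−θ₂) / [r₃ sin(θ₃−θ₄)].
Numerator sine = -0.42894; denominator sine = +0.55484.
Result = 0.0681·30.36·(-0.42894) / (0.1873·(+0.55484)) = -8.5336 rad/s; magnitude 8.5336 rad/s.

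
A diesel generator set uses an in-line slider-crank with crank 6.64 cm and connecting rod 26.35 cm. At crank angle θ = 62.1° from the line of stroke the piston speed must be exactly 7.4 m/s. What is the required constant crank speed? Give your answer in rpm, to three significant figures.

For an in-line slider-crank, |v_piston| = rω|sinθ|·[1 + r cosθ/√(L² − r² sin²θ)].
With r = 0.0664 m, L = 0.2635 m, θ = 62.1°: the bracketed kinematic factor |dx/dθ| = 0.06578 m.
ω = v/|dx/dθ| = 7.4/0.06578 = 112.5 rad/s.
N = 60ω/(2π) = 1074.3 rpm.

1070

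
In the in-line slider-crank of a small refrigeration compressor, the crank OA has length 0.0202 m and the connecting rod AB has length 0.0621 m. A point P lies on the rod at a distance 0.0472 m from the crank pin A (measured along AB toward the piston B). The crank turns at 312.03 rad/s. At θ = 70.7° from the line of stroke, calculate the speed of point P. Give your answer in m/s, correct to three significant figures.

ω = 312 rad/s.  Crank-pin speed |V_A| = rω = 6.303 m/s, perpendicular to OA.
Rod angle: sinφ = −(r/L) sinθ ⇒ φ = -17.879°; ω_rod = −rω cosθ/√(L²−r²sin²θ) = -35.249 rad/s.
V_P = V_A + ω_rod × AP, with AP = 0.0472 m along the rod.
Components: V_Px = −rω sinθ − a·ω_rod·sinφ = -6.4596 m/s;  V_Py = rω cosθ + a·ω_rod·cosφ = +0.49984 m/s.
|V_P| = √(V_Px² + V_Py²) = 6.4789 m/s.

6.48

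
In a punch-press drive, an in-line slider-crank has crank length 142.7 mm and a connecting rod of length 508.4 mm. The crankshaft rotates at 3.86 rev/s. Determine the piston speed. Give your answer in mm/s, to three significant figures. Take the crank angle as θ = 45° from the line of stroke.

2940

ω = 2π·3.86 = 24.25 rad/s
For an in-line slider-crank, x = r cosθ + √(L² − r² sin²θ), so v = −rω sinθ·[1 + r cosθ/√(L² − r² sin²θ)].
With r = 0.1427 m, L = 0.5084 m, θ = 45°: √(L² − r² sin²θ) = 0.49829 m.
v = −0.1427·24.25·0.70711·[1 + 0.1427·0.70711/0.49829] = -2.9428 m/s.
|v| = 2.9428 m/s = 2942.8 mm/s.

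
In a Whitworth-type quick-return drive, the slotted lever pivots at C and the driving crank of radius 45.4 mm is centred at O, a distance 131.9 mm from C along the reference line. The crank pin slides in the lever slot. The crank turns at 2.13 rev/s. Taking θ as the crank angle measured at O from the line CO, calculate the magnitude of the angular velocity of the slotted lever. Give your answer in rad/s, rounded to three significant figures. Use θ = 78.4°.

ω = 13.38 rad/s (from 2.13 rev/s).
Crank pin A relative to C: A = (d + r cosθ, r sinθ); lever angle φ = atan2(r sinθ, d + r cosθ).
Differentiating tanφ: φ̇ = rω(d cosθ + r)/(d² + r² + 2dr cosθ).
d² + r² + 2dr cosθ = |CA|² = 0.021867 m²;  d cosθ + r = +0.071922 m.
|ω_lever| = |0.0454·13.38·+0.071922| / 0.021867 = 1.9984 rad/s.

2.00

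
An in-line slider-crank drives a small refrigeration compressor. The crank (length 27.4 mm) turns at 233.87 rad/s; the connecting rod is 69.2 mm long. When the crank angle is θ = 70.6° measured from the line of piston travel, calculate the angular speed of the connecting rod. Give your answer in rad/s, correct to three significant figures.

33.2

ω = 233.9 rad/s
The rod makes angle φ with the slider axis where L sinφ = r sinθ; differentiating, L cosφ·φ̇ = r ω cosθ.
L cosφ = √(L² − r² sin²θ) = 0.064193 m.
|ω_rod| = r ω |cosθ| / √(L² − r² sin²θ) = 0.0274·233.9·0.33216/0.064193 = 33.158 rad/s.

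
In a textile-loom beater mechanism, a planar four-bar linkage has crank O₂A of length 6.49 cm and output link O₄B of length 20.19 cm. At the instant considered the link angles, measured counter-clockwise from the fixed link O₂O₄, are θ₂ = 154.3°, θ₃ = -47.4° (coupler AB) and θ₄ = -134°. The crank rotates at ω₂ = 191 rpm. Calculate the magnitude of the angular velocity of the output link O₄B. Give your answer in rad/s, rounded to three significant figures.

ω₂ = 20 rad/s (from 191 rpm).
Differentiating the loop-closure r₂e^{iθ₂}+r₃e^{iθ₃}=r₁+r₄e^{iθ₄} gives r₂ω₂e^{iθ₂}+r₃ω₃e^{iθ₃}=r₄ω₄e^{iθ₄}.
Eliminating the other unknown: ω₄ = r₂ω₂ sin(θ₂−θ₃) / [r₄ sin(θ₄−θ₃)].
Numerator sine = -0.36975; denominator sine = -0.99824.
Result = 0.0649·20·(-0.36975) / (0.2019·(-0.99824)) = +2.3814 rad/s; magnitude 2.3814 rad/s.

2.38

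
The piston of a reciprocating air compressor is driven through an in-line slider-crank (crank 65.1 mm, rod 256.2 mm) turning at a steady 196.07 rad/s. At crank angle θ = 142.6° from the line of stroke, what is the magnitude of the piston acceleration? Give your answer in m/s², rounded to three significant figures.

1810

ω = 196.1 rad/s
x(θ) = r cosθ + √(L² − r² sin²θ); with ω constant, a = ω²·d²x/dθ².
d²x/dθ² = −r cosθ − r²(cos2θ)/√u − r⁴ sin²2θ/(4u^{3/2}),  u = L² − r² sin²θ = 0.064075 m².
Substituting r = 0.0651 m, L = 0.2562 m, θ = 142.6°: d²x/dθ² = +0.047069 m.
a = ω²·d²x/dθ² = (196.1)²·(+0.047069) = +1809.5 m/s²;  |a| = 1809.5 m/s².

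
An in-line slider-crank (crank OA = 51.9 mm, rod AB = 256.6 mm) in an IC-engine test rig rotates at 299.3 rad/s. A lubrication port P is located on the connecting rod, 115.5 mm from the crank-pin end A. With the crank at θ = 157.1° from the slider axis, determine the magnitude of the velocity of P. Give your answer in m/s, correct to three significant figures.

ω = 299.3 rad/s.  Crank-pin speed |V_A| = rω = 15.534 m/s, perpendicular to OA.
Rod angle: sinφ = −(r/L) sinθ ⇒ φ = -4.514°; ω_rod = −rω cosθ/√(L²−r²sin²θ) = +55.939 rad/s.
V_P = V_A + ω_rod × AP, with AP = 0.1155 m along the rod.
Components: V_Px = −rω sinθ − a·ω_rod·sinφ = -5.536 m/s;  V_Py = rω cosθ + a·ω_rod·cosφ = -7.8685 m/s.
|V_P| = √(V_Px² + V_Py²) = 9.6208 m/s.

9.62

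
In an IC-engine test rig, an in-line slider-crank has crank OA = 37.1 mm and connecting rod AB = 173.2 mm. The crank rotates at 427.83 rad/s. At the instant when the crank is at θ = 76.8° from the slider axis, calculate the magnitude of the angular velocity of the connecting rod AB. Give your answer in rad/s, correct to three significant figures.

ω = 427.8 rad/s
The rod makes angle φ with the slider axis where L sinφ = r sinθ; differentiating, L cosφ·φ̇ = r ω cosθ.
L cosφ = √(L² − r² sin²θ) = 0.16939 m.
|ω_rod| = r ω |cosθ| / √(L² − r² sin²θ) = 0.0371·427.8·0.22835/0.16939 = 21.397 rad/s.

21.4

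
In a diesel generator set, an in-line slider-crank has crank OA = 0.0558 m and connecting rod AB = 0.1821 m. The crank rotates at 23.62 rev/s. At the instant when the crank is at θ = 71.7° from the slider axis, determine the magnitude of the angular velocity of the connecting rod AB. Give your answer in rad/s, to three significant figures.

14.9

ω = 148.4 rad/s (converted from 23.62 rev/s).
The rod makes angle φ with the slider axis where L sinφ = r sinθ; differentiating, L cosφ·φ̇ = r ω cosθ.
L cosφ = √(L² − r² sin²θ) = 0.17422 m.
|ω_rod| = r ω |cosθ| / √(L² − r² sin²θ) = 0.0558·148.4·0.31399/0.17422 = 14.925 rad/s.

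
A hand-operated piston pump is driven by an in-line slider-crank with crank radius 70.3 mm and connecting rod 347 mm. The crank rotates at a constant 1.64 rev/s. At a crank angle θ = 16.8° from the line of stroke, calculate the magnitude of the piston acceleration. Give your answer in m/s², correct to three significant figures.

8.41

ω = 2π·1.64 = 10.3 rad/s
x(θ) = r cosθ + √(L² − r² sin²θ); with ω constant, a = ω²·d²x/dθ².
d²x/dθ² = −r cosθ − r²(cos2θ)/√u − r⁴ sin²2θ/(4u^{3/2}),  u = L² − r² sin²θ = 0.119996 m².
Substituting r = 0.0703 m, L = 0.347 m, θ = 16.8°: d²x/dθ² = -0.079228 m.
a = ω²·d²x/dθ² = (10.3)²·(-0.079228) = -8.4125 m/s²;  |a| = 8.4125 m/s².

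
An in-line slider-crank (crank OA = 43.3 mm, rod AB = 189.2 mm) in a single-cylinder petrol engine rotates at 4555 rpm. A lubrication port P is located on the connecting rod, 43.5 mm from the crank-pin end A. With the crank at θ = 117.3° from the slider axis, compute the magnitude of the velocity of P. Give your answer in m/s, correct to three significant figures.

ω = 477 rad/s.  Crank-pin speed |V_A| = rω = 20.654 m/s, perpendicular to OA.
Rod angle: sinφ = −(r/L) sinθ ⇒ φ = -11.734°; ω_rod = −rω cosθ/√(L²−r²sin²θ) = +51.137 rad/s.
V_P = V_A + ω_rod × AP, with AP = 0.0435 m along the rod.
Components: V_Px = −rω sinθ − a·ω_rod·sinφ = -17.901 m/s;  V_Py = rω cosθ + a·ω_rod·cosφ = -7.295 m/s.
|V_P| = √(V_Px² + V_Py²) = 19.33 m/s.

19.3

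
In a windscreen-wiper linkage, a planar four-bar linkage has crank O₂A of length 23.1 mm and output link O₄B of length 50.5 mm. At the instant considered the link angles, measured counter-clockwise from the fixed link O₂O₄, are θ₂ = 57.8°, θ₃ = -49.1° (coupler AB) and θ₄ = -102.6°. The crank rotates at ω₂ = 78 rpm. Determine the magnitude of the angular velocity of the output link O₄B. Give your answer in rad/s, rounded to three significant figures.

4.45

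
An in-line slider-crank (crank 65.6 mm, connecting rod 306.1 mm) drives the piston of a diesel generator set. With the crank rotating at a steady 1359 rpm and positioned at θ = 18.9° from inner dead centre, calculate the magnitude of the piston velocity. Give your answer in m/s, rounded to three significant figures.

ω = 2π·1359/60 = 142.3 rad/s
For an in-line slider-crank, x = r cosθ + √(L² − r² sin²θ), so v = −rω sinθ·[1 + r cosθ/√(L² − r² sin²θ)].
With r = 0.0656 m, L = 0.3061 m, θ = 18.9°: √(L² − r² sin²θ) = 0.30536 m.
v = −0.0656·142.3·0.32392·[1 + 0.0656·0.94609/0.30536] = -3.6386 m/s.
|v| = 3.6386 m/s.

3.64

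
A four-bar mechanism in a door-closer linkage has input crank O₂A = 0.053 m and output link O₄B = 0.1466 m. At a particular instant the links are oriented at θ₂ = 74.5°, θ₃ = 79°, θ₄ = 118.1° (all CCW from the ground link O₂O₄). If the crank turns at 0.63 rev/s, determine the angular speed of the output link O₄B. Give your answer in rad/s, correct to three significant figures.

0.178

ω₂ = 3.958 rad/s (from 0.63 rev/s).
Differentiating the loop-closure r₂e^{iθ₂}+r₃e^{iθ₃}=r₁+r₄e^{iθ₄} gives r₂ω₂e^{iθ₂}+r₃ω₃e^{iθ₃}=r₄ω₄e^{iθ₄}.
Eliminating the other unknown: ω₄ = r₂ω₂ sin(θ₂−θ₃) / [r₄ sin(θ₄−θ₃)].
Numerator sine = -0.07846; denominator sine = +0.63068.
Result = 0.053·3.958·(-0.07846) / (0.1466·(+0.63068)) = -0.17803 rad/s; magnitude 0.17803 rad/s.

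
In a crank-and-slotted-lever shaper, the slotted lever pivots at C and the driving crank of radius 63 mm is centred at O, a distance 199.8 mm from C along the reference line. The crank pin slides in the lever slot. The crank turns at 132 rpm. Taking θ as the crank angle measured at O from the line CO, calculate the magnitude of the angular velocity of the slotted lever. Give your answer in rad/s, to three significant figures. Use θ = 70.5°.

2.16

ω = 13.82 rad/s (from 132 rpm).
Crank pin A relative to C: A = (d + r cosθ, r sinθ); lever angle φ = atan2(r sinθ, d + r cosθ).
Differentiating tanφ: φ̇ = rω(d cosθ + r)/(d² + r² + 2dr cosθ).
d² + r² + 2dr cosθ = |CA|² = 0.0522926 m²;  d cosθ + r = +0.12969 m.
|ω_lever| = |0.063·13.82·+0.12969| / 0.0522926 = 2.1599 rad/s.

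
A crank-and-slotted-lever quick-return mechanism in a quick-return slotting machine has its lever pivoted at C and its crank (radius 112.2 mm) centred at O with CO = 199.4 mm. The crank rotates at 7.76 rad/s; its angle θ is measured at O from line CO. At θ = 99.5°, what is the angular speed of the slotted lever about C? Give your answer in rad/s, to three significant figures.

ω = 7.76 rad/s
Crank pin A relative to C: A = (d + r cosθ, r sinθ); lever angle φ = atan2(r sinθ, d + r cosθ).
Differentiating tanφ: φ̇ = rω(d cosθ + r)/(d² + r² + 2dr cosθ).
d² + r² + 2dr cosθ = |CA|² = 0.0449641 m²;  d cosθ + r = +0.07929 m.
|ω_lever| = |0.1122·7.76·+0.07929| / 0.0449641 = 1.5353 rad/s.

1.54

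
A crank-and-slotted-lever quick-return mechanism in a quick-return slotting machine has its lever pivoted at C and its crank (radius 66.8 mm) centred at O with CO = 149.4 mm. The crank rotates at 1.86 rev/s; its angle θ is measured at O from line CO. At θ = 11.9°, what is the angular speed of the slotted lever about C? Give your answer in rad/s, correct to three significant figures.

ω = 11.69 rad/s (from 1.86 rev/s).
Crank pin A relative to C: A = (d + r cosθ, r sinθ); lever angle φ = atan2(r sinθ, d + r cosθ).
Differentiating tanφ: φ̇ = rω(d cosθ + r)/(d² + r² + 2dr cosθ).
d² + r² + 2dr cosθ = |CA|² = 0.0463135 m²;  d cosθ + r = +0.21299 m.
|ω_lever| = |0.0668·11.69·+0.21299| / 0.0463135 = 3.5902 rad/s.

3.59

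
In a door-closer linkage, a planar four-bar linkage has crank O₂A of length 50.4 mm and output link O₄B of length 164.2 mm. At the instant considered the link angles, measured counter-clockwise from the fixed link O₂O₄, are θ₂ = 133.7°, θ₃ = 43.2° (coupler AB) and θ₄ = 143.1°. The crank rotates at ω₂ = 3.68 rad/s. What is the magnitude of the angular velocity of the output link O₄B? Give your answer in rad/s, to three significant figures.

1.15

ω₂ = 3.68 rad/s
Differentiating the loop-closure r₂e^{iθ₂}+r₃e^{iθ₃}=r₁+r₄e^{iθ₄} gives r₂ω₂e^{iθ₂}+r₃ω₃e^{iθ₃}=r₄ω₄e^{iθ₄}.
Eliminating the other unknown: ω₄ = r₂ω₂ sin(θ₂−θ₃) / [r₄ sin(θ₄−θ₃)].
Numerator sine = +0.99996; denominator sine = +0.98511.
Result = 0.0504·3.68·(+0.99996) / (0.1642·(+0.98511)) = +1.1466 rad/s; magnitude 1.1466 rad/s.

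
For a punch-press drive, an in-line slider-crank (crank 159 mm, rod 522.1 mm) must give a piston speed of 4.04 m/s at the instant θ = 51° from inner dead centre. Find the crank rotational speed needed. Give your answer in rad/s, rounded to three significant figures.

For an in-line slider-crank, |v_piston| = rω|sinθ|·[1 + r cosθ/√(L² − r² sin²θ)].
With r = 0.159 m, L = 0.5221 m, θ = 51°: the bracketed kinematic factor |dx/dθ| = 0.14794 m.
ω = v/|dx/dθ| = 4.04/0.14794 = 27.308 rad/s.

27.3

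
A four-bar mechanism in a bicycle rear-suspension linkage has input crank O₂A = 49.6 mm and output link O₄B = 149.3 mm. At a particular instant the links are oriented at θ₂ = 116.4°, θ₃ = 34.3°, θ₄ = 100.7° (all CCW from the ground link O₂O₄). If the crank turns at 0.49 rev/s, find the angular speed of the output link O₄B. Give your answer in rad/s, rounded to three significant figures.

1.11

ω₂ = 3.079 rad/s (from 0.49 rev/s).
Differentiating the loop-closure r₂e^{iθ₂}+r₃e^{iθ₃}=r₁+r₄e^{iθ₄} gives r₂ω₂e^{iθ₂}+r₃ω₃e^{iθ₃}=r₄ω₄e^{iθ₄}.
Eliminating the other unknown: ω₄ = r₂ω₂ sin(θ₂−θ₃) / [r₄ sin(θ₄−θ₃)].
Numerator sine = +0.99051; denominator sine = +0.91636.
Result = 0.0496·3.079·(+0.99051) / (0.1493·(+0.91636)) = +1.1056 rad/s; magnitude 1.1056 rad/s.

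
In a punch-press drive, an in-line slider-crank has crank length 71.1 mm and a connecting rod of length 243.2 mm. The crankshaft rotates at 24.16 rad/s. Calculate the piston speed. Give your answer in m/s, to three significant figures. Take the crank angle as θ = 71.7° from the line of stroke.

ω = 24.16 rad/s
For an in-line slider-crank, x = r cosθ + √(L² − r² sin²θ), so v = −rω sinθ·[1 + r cosθ/√(L² − r² sin²θ)].
With r = 0.0711 m, L = 0.2432 m, θ = 71.7°: √(L² − r² sin²θ) = 0.23364 m.
v = −0.0711·24.16·0.94943·[1 + 0.0711·0.31399/0.23364] = -1.7867 m/s.
|v| = 1.7867 m/s.

1.79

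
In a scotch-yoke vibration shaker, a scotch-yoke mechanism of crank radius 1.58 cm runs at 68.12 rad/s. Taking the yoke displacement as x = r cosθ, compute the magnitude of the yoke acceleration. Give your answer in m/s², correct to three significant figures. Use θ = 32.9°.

61.6

ω = 68.12 rad/s
x = r cosθ ⇒ ẍ = −rω² cosθ (ω constant).
|a| = rω²|cosθ| = 0.0158·(68.12)²·|cos 32.9°| = 61.559 m/s².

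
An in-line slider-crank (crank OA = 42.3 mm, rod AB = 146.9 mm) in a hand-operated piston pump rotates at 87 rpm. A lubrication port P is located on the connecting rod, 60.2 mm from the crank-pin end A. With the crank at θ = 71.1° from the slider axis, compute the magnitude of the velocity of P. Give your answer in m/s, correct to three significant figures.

0.386

ω = 9.111 rad/s.  Crank-pin speed |V_A| = rω = 0.38538 m/s, perpendicular to OA.
Rod angle: sinφ = −(r/L) sinθ ⇒ φ = -15.809°; ω_rod = −rω cosθ/√(L²−r²sin²θ) = -0.88317 rad/s.
V_P = V_A + ω_rod × AP, with AP = 0.0602 m along the rod.
Components: V_Px = −rω sinθ − a·ω_rod·sinφ = -0.37909 m/s;  V_Py = rω cosθ + a·ω_rod·cosφ = +0.073675 m/s.
|V_P| = √(V_Px² + V_Py²) = 0.38618 m/s.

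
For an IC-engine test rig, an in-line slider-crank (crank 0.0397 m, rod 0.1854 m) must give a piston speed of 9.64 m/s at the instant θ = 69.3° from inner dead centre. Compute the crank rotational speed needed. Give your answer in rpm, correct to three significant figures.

For an in-line slider-crank, |v_piston| = rω|sinθ|·[1 + r cosθ/√(L² − r² sin²θ)].
With r = 0.0397 m, L = 0.1854 m, θ = 69.3°: the bracketed kinematic factor |dx/dθ| = 0.040006 m.
ω = v/|dx/dθ| = 9.64/0.040006 = 240.96 rad/s.
N = 60ω/(2π) = 2301 rpm.

2300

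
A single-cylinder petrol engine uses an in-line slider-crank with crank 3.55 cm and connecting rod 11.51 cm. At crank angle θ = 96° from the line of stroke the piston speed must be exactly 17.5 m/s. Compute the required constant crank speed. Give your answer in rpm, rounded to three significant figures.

4900

For an in-line slider-crank, |v_piston| = rω|sinθ|·[1 + r cosθ/√(L² − r² sin²θ)].
With r = 0.0355 m, L = 0.1151 m, θ = 96°: the bracketed kinematic factor |dx/dθ| = 0.03411 m.
ω = v/|dx/dθ| = 17.5/0.03411 = 513.05 rad/s.
N = 60ω/(2π) = 4899.3 rpm.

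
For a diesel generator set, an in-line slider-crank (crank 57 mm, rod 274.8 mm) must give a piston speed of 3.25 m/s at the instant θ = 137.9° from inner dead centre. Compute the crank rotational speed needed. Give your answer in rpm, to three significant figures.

962

For an in-line slider-crank, |v_piston| = rω|sinθ|·[1 + r cosθ/√(L² − r² sin²θ)].
With r = 0.057 m, L = 0.2748 m, θ = 137.9°: the bracketed kinematic factor |dx/dθ| = 0.032275 m.
ω = v/|dx/dθ| = 3.25/0.032275 = 100.7 rad/s.
N = 60ω/(2π) = 961.58 rpm.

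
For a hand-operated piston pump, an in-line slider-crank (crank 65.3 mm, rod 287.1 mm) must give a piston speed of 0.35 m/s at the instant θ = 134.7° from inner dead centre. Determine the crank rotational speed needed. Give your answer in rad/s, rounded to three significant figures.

For an in-line slider-crank, |v_piston| = rω|sinθ|·[1 + r cosθ/√(L² − r² sin²θ)].
With r = 0.0653 m, L = 0.2871 m, θ = 134.7°: the bracketed kinematic factor |dx/dθ| = 0.03889 m.
ω = v/|dx/dθ| = 0.35/0.03889 = 8.9996 rad/s.

9.00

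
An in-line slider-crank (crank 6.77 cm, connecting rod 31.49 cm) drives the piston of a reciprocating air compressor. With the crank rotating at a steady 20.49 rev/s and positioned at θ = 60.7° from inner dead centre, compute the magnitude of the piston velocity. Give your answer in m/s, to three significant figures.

ω = 2π·20.5 = 128.7 rad/s
For an in-line slider-crank, x = r cosθ + √(L² − r² sin²θ), so v = −rω sinθ·[1 + r cosθ/√(L² − r² sin²θ)].
With r = 0.0677 m, L = 0.3149 m, θ = 60.7°: √(L² − r² sin²θ) = 0.30932 m.
v = −0.0677·128.7·0.87207·[1 + 0.0677·0.48938/0.30932] = -8.415 m/s.
|v| = 8.415 m/s.

8.41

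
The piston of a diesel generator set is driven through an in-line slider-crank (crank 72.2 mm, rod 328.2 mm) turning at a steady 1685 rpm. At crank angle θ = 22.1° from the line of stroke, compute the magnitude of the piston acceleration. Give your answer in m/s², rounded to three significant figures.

2440

ω = 2π·1685/60 = 176.5 rad/s
x(θ) = r cosθ + √(L² − r² sin²θ); with ω constant, a = ω²·d²x/dθ².
d²x/dθ² = −r cosθ − r²(cos2θ)/√u − r⁴ sin²2θ/(4u^{3/2}),  u = L² − r² sin²θ = 0.106977 m².
Substituting r = 0.0722 m, L = 0.3282 m, θ = 22.1°: d²x/dθ² = -0.078416 m.
a = ω²·d²x/dθ² = (176.5)²·(-0.078416) = -2441.5 m/s²;  |a| = 2441.5 m/s².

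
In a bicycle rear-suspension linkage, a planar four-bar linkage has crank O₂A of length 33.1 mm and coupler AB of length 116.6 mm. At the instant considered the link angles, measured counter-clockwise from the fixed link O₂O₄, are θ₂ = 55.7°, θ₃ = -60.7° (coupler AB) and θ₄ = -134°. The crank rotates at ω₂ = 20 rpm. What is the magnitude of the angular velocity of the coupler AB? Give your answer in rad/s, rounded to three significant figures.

0.105

ω₂ = 2.094 rad/s (from 20 rpm).
Differentiating the loop-closure r₂e^{iθ₂}+r₃e^{iθ₃}=r₁+r₄e^{iθ₄} gives r₂ω₂e^{iθ₂}+r₃ω₃e^{iθ₃}=r₄ω₄e^{iθ₄}.
Eliminating the other unknown: ω₃ = r₂ω₂ sin(θ₄−θ₂) / [r₃ sin(θ₃−θ₄)].
Numerator sine = +0.16849; denominator sine = +0.95782.
Result = 0.0331·2.094·(+0.16849) / (0.1166·(+0.95782)) = +0.10459 rad/s; magnitude 0.10459 rad/s.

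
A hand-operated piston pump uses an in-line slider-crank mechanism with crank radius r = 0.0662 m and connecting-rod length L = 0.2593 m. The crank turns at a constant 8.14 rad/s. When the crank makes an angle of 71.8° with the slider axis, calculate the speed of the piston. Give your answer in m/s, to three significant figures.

0.554

ω = 8.14 rad/s
For an in-line slider-crank, x = r cosθ + √(L² − r² sin²θ), so v = −rω sinθ·[1 + r cosθ/√(L² − r² sin²θ)].
With r = 0.0662 m, L = 0.2593 m, θ = 71.8°: √(L² − r² sin²θ) = 0.25156 m.
v = −0.0662·8.14·0.94997·[1 + 0.0662·0.31233/0.25156] = -0.55399 m/s.
|v| = 0.55399 m/s.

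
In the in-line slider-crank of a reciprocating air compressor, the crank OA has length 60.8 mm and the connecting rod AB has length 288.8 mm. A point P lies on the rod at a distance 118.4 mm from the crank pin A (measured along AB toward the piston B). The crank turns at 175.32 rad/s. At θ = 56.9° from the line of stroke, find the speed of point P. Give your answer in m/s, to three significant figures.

9.97

ω = 175.3 rad/s.  Crank-pin speed |V_A| = rω = 10.659 m/s, perpendicular to OA.
Rod angle: sinφ = −(r/L) sinθ ⇒ φ = -10.158°; ω_rod = −rω cosθ/√(L²−r²sin²θ) = -20.477 rad/s.
V_P = V_A + ω_rod × AP, with AP = 0.1184 m along the rod.
Components: V_Px = −rω sinθ − a·ω_rod·sinφ = -9.3572 m/s;  V_Py = rω cosθ + a·ω_rod·cosφ = +3.4346 m/s.
|V_P| = √(V_Px² + V_Py²) = 9.9677 m/s.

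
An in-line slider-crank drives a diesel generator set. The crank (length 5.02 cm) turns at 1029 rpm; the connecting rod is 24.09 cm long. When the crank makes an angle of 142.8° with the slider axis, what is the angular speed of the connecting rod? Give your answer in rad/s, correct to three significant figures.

ω = 107.8 rad/s (converted from 1029 rpm).
The rod makes angle φ with the slider axis where L sinφ = r sinθ; differentiating, L cosφ·φ̇ = r ω cosθ.
L cosφ = √(L² − r² sin²θ) = 0.23898 m.
|ω_rod| = r ω |cosθ| / √(L² − r² sin²θ) = 0.0502·107.8·0.79653/0.23898 = 18.03 rad/s.

18.0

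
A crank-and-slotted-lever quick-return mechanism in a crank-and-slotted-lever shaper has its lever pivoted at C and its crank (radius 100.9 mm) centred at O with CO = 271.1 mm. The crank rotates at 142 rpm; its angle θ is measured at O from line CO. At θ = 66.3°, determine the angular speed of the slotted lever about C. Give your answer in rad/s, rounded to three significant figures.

2.98

ω = 14.87 rad/s (from 142 rpm).
Crank pin A relative to C: A = (d + r cosθ, r sinθ); lever angle φ = atan2(r sinθ, d + r cosθ).
Differentiating tanφ: φ̇ = rω(d cosθ + r)/(d² + r² + 2dr cosθ).
d² + r² + 2dr cosθ = |CA|² = 0.105666 m²;  d cosθ + r = +0.20987 m.
|ω_lever| = |0.1009·14.87·+0.20987| / 0.105666 = 2.98 rad/s.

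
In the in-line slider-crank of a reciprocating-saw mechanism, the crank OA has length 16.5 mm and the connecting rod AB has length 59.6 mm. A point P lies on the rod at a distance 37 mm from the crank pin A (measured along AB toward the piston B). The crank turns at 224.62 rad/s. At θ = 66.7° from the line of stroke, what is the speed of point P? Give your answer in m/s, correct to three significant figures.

3.69

ω = 224.6 rad/s.  Crank-pin speed |V_A| = rω = 3.7062 m/s, perpendicular to OA.
Rod angle: sinφ = −(r/L) sinθ ⇒ φ = -14.730°; ω_rod = −rω cosθ/√(L²−r²sin²θ) = -25.433 rad/s.
V_P = V_A + ω_rod × AP, with AP = 0.037 m along the rod.
Components: V_Px = −rω sinθ − a·ω_rod·sinφ = -3.6432 m/s;  V_Py = rω cosθ + a·ω_rod·cosφ = +0.55589 m/s.
|V_P| = √(V_Px² + V_Py²) = 3.6854 m/s.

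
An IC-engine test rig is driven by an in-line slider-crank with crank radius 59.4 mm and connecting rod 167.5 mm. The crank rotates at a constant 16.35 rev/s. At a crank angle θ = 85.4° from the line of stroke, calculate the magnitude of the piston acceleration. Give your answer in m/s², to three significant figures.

184

ω = 2π·16.4 = 102.7 rad/s
x(θ) = r cosθ + √(L² − r² sin²θ); with ω constant, a = ω²·d²x/dθ².
d²x/dθ² = −r cosθ − r²(cos2θ)/√u − r⁴ sin²2θ/(4u^{3/2}),  u = L² − r² sin²θ = 0.0245506 m².
Substituting r = 0.0594 m, L = 0.1675 m, θ = 85.4°: d²x/dθ² = +0.017444 m.
a = ω²·d²x/dθ² = (102.7)²·(+0.017444) = +184.1 m/s²;  |a| = 184.1 m/s².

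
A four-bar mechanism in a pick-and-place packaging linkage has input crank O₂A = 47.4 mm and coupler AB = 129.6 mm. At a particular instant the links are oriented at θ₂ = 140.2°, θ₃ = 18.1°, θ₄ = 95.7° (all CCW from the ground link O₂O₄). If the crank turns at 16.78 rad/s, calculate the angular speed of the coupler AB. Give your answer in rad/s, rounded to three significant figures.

4.40

ω₂ = 16.78 rad/s
Differentiating the loop-closure r₂e^{iθ₂}+r₃e^{iθ₃}=r₁+r₄e^{iθ₄} gives r₂ω₂e^{iθ₂}+r₃ω₃e^{iθ₃}=r₄ω₄e^{iθ₄}.
Eliminating the other unknown: ω₃ = r₂ω₂ sin(θ₄−θ₂) / [r₃ sin(θ₃−θ₄)].
Numerator sine = -0.70091; denominator sine = -0.97667.
Result = 0.0474·16.78·(-0.70091) / (0.1296·(-0.97667)) = +4.4043 rad/s; magnitude 4.4043 rad/s.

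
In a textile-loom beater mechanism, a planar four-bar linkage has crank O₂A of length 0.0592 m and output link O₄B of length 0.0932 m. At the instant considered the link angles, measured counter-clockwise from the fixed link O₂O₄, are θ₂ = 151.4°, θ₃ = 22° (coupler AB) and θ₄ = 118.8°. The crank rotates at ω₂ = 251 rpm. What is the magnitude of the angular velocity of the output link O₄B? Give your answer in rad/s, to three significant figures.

13.0

ω₂ = 26.28 rad/s (from 251 rpm).
Differentiating the loop-closure r₂e^{iθ₂}+r₃e^{iθ₃}=r₁+r₄e^{iθ₄} gives r₂ω₂e^{iθ₂}+r₃ω₃e^{iθ₃}=r₄ω₄e^{iθ₄}.
Eliminating the other unknown: ω₄ = r₂ω₂ sin(θ₂−θ₃) / [r₄ sin(θ₄−θ₃)].
Numerator sine = +0.77273; denominator sine = +0.99297.
Result = 0.0592·26.28·(+0.77273) / (0.0932·(+0.99297)) = +12.993 rad/s; magnitude 12.993 rad/s.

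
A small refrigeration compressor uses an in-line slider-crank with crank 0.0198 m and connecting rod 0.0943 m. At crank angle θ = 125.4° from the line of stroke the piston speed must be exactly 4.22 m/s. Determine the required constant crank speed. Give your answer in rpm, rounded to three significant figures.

2850

For an in-line slider-crank, |v_piston| = rω|sinθ|·[1 + r cosθ/√(L² − r² sin²θ)].
With r = 0.0198 m, L = 0.0943 m, θ = 125.4°: the bracketed kinematic factor |dx/dθ| = 0.014147 m.
ω = v/|dx/dθ| = 4.22/0.014147 = 298.29 rad/s.
N = 60ω/(2π) = 2848.5 rpm.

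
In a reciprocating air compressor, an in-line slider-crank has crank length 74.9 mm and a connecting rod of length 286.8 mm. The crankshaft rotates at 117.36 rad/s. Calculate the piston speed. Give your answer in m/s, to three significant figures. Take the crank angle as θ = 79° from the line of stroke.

9.07

ω = 117.4 rad/s
For an in-line slider-crank, x = r cosθ + √(L² − r² sin²θ), so v = −rω sinθ·[1 + r cosθ/√(L² − r² sin²θ)].
With r = 0.0749 m, L = 0.2868 m, θ = 79°: √(L² − r² sin²θ) = 0.27722 m.
v = −0.0749·117.4·0.98163·[1 + 0.0749·0.19081/0.27722] = -9.0736 m/s.
|v| = 9.0736 m/s.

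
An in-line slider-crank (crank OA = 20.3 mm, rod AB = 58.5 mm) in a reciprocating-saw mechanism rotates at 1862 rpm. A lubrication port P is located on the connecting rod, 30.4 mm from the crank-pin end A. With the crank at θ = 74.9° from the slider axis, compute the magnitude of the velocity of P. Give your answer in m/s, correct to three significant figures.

4.04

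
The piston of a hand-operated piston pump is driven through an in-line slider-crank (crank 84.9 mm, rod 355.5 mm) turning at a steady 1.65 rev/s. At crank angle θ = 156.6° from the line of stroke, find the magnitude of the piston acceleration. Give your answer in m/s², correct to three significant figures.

ω = 2π·1.65 = 10.37 rad/s
x(θ) = r cosθ + √(L² − r² sin²θ); with ω constant, a = ω²·d²x/dθ².
d²x/dθ² = −r cosθ − r²(cos2θ)/√u − r⁴ sin²2θ/(4u^{3/2}),  u = L² − r² sin²θ = 0.125243 m².
Substituting r = 0.0849 m, L = 0.3555 m, θ = 156.6°: d²x/dθ² = +0.063819 m.
a = ω²·d²x/dθ² = (10.37)²·(+0.063819) = +6.8593 m/s²;  |a| = 6.8593 m/s².

6.86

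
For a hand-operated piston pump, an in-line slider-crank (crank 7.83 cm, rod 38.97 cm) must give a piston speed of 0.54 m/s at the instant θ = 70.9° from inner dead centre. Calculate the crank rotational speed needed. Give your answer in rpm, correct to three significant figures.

65.3

For an in-line slider-crank, |v_piston| = rω|sinθ|·[1 + r cosθ/√(L² − r² sin²θ)].
With r = 0.0783 m, L = 0.3897 m, θ = 70.9°: the bracketed kinematic factor |dx/dθ| = 0.078944 m.
ω = v/|dx/dθ| = 0.54/0.078944 = 6.8403 rad/s.
N = 60ω/(2π) = 65.32 rpm.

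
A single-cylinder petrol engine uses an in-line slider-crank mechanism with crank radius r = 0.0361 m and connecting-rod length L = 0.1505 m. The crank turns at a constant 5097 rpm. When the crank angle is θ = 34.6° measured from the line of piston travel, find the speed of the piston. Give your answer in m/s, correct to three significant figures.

ω = 2π·5097/60 = 533.8 rad/s
For an in-line slider-crank, x = r cosθ + √(L² − r² sin²θ), so v = −rω sinθ·[1 + r cosθ/√(L² − r² sin²θ)].
With r = 0.0361 m, L = 0.1505 m, θ = 34.6°: √(L² − r² sin²θ) = 0.1491 m.
v = −0.0361·533.8·0.56784·[1 + 0.0361·0.82314/0.1491] = -13.122 m/s.
|v| = 13.122 m/s.

13.1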